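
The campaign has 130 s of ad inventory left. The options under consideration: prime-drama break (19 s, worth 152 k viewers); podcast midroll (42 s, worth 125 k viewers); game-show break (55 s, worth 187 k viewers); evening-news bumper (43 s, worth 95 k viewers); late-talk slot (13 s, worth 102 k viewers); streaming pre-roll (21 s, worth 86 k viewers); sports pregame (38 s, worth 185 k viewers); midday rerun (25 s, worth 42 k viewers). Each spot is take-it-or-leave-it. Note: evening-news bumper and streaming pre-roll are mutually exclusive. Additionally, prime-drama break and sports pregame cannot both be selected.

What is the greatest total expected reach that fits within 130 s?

566

Prime-drama break + podcast midroll + game-show break + late-talk slot uses 129 of the 130 s and totals 566.
Next best is game-show break + late-talk slot + streaming pre-roll + sports pregame at 560 (127 s) — short by 6.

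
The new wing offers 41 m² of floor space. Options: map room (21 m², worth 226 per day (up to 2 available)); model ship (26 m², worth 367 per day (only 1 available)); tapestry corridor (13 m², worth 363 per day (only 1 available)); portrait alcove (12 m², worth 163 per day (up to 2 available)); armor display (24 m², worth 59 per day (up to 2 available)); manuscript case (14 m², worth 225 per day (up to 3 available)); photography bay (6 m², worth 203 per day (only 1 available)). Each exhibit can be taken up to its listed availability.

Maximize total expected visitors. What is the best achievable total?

813

A density-first pass picks tapestry corridor + manuscript case + photography bay — 791 at 33 m².
The 6 m² tied up in photography bay is better spent on manuscript case — total rises to 813 (41 m²).
That's the maximum — no swap from here does better than 813.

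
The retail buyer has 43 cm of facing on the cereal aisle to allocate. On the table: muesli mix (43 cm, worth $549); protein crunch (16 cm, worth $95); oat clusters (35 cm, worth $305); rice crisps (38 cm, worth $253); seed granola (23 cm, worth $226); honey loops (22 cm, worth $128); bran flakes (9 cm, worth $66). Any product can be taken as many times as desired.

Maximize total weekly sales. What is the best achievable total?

549

Ranking by ratio (weekly sales/cm): muesli mix 12.77, seed granola 9.83, oat clusters 8.71, bran flakes 7.33.
The ratio ordering already packs tightly: muesli mix, 43 cm, 549.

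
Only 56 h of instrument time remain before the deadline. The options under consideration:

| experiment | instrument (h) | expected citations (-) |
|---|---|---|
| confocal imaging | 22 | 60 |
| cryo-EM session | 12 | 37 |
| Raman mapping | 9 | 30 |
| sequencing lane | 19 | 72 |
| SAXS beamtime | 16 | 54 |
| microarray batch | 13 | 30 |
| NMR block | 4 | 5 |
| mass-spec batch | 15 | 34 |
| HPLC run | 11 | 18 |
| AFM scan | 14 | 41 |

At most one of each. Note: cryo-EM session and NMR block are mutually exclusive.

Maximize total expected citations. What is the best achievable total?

193

Taking cryo-EM session + Raman mapping + sequencing lane + SAXS beamtime: 56 h used, 193 in expected citations.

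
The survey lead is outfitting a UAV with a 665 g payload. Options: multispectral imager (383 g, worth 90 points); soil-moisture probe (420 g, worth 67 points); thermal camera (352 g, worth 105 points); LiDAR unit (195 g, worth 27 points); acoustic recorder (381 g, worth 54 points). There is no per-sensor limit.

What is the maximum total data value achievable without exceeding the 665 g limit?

Taking thermal camera + LiDAR unit: 547 g used, 132 in data value.
The spare 118 g is too small for any remaining sensor, and no exchange beats 132.

132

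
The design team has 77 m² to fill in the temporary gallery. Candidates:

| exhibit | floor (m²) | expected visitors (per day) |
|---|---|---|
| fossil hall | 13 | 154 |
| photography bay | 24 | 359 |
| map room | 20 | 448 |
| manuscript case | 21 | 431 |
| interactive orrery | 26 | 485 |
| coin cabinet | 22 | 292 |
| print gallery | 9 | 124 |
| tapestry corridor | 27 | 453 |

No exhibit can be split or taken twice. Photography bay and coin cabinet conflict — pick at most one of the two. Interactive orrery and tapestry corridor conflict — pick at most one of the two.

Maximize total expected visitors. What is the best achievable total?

Density check — map room 22.40, manuscript case 20.52, interactive orrery 18.65, tapestry corridor 16.78 are the best per m².
Taking map room + manuscript case + interactive orrery + print gallery: 76 m² used, 1488 in expected visitors.

1488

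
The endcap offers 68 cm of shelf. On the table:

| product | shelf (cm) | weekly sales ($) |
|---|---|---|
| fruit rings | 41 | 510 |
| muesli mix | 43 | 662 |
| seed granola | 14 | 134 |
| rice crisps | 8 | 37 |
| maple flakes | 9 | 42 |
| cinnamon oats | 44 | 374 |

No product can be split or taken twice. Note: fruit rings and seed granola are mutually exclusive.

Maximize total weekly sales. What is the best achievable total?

Ranking by ratio (weekly sales/cm): muesli mix 15.40, fruit rings 12.44, seed granola 9.57, cinnamon oats 8.50.
Taking muesli mix + seed granola + maple flakes: 66 cm used, 838 in weekly sales.
Runner-up muesli mix + seed granola + rice crisps tops out at 833.

838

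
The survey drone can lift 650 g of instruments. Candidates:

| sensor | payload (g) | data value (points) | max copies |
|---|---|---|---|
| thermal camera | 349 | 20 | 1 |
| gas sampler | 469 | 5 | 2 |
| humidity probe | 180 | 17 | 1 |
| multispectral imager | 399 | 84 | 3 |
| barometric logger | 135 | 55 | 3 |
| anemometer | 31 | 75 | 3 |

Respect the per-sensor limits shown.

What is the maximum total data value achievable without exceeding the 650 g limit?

Ranking by ratio (data value/g): anemometer 2.42, barometric logger 0.41, multispectral imager 0.21.
The ratio ordering already packs tightly: 3×barometric logger + 3×anemometer, 498 g, 390.

390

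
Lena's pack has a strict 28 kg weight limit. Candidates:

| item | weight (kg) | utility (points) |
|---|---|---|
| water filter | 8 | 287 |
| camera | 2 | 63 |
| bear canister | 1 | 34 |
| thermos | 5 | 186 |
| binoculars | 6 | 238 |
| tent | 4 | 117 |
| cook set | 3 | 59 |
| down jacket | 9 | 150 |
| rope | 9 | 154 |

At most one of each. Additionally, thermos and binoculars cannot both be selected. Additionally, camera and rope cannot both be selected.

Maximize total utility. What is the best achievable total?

830

Water filter + bear canister + binoculars + tent + rope uses 28 of the 28 kg and totals 830.
Every other selection either busts 28 kg or breaks a pairing rule or fails to beat 830.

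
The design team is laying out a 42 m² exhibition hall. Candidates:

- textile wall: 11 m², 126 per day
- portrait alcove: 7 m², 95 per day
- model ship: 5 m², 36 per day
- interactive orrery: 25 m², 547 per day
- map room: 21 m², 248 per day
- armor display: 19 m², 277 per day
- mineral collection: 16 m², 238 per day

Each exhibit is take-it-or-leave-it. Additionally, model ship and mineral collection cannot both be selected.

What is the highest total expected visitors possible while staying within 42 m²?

785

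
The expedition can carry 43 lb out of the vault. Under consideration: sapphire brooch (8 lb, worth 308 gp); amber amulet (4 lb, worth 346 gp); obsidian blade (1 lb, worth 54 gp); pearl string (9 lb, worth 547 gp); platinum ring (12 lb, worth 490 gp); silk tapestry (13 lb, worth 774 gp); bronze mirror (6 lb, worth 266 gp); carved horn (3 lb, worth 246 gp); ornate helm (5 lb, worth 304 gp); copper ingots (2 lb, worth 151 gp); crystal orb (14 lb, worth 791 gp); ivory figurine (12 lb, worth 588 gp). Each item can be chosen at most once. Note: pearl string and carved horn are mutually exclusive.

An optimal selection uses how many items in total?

Optimal total is 2666.
For example amber amulet + obsidian blade + silk tapestry + carved horn + ornate helm + copper ingots + crystal orb achieves it, using 42 lb.
All optima have 7 items.

7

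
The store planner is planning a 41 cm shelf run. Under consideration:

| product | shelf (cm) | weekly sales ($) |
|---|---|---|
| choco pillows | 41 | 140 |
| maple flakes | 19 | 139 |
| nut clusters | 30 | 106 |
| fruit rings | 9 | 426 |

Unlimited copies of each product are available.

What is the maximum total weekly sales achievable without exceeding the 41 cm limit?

Density check — fruit rings 47.33, maple flakes 7.32, nut clusters 3.53, choco pillows 3.41 are the best per cm.
Best packing: 4×fruit rings — 36 cm, 1704 total.
That's the maximum — no swap from here does better than 1704.

1704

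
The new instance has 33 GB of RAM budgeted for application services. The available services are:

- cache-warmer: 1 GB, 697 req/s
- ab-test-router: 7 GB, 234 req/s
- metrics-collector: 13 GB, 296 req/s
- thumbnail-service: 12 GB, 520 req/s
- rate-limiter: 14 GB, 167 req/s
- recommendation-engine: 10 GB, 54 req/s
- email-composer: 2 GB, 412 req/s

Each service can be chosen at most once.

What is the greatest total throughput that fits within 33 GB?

1925

Ranking by ratio (throughput/GB): cache-warmer 697.00, email-composer 206.00, thumbnail-service 43.33, ab-test-router 33.43.
The ratio heuristic lands on cache-warmer + ab-test-router + thumbnail-service + recommendation-engine + email-composer (1917) but leaves 1 GB idle.
The 17 GB tied up in ab-test-router and recommendation-engine is better spent on metrics-collector — total rises to 1925 (28 GB).
No other feasible combination exceeds 1925.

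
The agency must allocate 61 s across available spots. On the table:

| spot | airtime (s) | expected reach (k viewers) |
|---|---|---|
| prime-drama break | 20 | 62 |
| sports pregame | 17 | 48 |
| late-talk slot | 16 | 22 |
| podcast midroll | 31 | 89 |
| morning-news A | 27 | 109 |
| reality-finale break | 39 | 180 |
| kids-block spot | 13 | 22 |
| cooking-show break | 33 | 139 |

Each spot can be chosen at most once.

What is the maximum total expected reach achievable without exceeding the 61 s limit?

By expected reach per s: reality-finale break 4.62, cooking-show break 4.21, morning-news A 4.04 lead.
The ratio heuristic lands on prime-drama break + reality-finale break (242) but leaves 2 s idle.
Replace prime-drama break and reality-finale break with morning-news A + cooking-show break: the trade gains 6 net, giving 248 at 60 s.

248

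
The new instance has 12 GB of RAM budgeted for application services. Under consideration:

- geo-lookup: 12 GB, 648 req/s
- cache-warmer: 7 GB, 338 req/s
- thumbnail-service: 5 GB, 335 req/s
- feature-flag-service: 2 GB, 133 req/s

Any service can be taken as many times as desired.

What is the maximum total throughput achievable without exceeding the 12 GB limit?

By throughput per GB: thumbnail-service 67.00, feature-flag-service 66.50, geo-lookup 54.00, cache-warmer 48.29 lead.
2×thumbnail-service + feature-flag-service uses 12 of the 12 GB and totals 803.
That's the maximum — no swap from here does better than 803.

803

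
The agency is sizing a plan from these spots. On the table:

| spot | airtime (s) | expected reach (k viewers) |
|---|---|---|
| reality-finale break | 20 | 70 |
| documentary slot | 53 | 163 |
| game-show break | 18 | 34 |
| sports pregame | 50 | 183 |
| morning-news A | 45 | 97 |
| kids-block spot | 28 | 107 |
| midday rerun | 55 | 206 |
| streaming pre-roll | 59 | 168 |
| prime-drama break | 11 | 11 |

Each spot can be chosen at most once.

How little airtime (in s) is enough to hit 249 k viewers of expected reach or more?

70

Minimise s subject to total expected reach ≥ 249.
reality-finale break + sports pregame: 253 expected reach at 70 s.
Any bundle with less than 70 s falls short of 249.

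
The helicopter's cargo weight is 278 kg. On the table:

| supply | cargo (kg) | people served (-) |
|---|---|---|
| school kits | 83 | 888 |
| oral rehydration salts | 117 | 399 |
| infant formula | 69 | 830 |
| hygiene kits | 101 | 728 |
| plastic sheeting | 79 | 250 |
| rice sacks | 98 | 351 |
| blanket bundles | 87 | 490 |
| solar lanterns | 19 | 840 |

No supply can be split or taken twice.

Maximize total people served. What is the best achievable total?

3286

By people served per kg: solar lanterns 44.21, infant formula 12.03, school kits 10.70, hygiene kits 7.21 lead.
Taking school kits + infant formula + hygiene kits + solar lanterns: 272 kg used, 3286 in people served.
Next best is school kits + infant formula + blanket bundles + solar lanterns at 3048 (258 kg) — short by 238.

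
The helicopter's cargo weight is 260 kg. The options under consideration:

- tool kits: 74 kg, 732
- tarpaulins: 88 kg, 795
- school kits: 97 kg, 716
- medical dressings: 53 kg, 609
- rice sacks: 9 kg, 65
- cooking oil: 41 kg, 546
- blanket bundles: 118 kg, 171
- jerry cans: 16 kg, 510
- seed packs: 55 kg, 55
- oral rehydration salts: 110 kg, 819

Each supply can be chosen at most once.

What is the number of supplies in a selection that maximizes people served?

5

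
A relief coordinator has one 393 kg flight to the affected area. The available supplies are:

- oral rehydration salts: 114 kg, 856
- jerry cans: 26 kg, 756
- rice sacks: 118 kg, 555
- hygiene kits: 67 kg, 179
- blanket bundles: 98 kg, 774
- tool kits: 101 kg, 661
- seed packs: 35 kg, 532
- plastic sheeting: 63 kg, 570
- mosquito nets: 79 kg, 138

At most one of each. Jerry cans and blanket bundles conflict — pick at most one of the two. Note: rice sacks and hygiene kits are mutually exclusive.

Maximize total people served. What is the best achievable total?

3375

By people served per kg: jerry cans 29.08, seed packs 15.20, plastic sheeting 9.05 lead.
Oral rehydration salts + jerry cans + tool kits + seed packs + plastic sheeting uses 339 of the 393 kg and totals 3375.
An exhaustive check of the 512 subsets confirms 3375.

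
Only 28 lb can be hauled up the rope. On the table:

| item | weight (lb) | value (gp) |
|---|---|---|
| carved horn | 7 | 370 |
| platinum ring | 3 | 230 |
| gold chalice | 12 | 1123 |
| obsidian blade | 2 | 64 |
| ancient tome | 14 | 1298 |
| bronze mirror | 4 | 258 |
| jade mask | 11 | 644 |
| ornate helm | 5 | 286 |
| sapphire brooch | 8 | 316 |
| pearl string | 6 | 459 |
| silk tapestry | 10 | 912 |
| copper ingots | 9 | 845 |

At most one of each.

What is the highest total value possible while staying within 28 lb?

2494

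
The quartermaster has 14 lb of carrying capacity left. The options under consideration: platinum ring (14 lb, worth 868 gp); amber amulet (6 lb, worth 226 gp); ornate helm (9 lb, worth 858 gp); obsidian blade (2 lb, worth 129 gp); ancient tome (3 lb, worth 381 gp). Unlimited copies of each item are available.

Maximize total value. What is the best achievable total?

1653

Taking obsidian blade + 4×ancient tome: 14 lb used, 1653 in value.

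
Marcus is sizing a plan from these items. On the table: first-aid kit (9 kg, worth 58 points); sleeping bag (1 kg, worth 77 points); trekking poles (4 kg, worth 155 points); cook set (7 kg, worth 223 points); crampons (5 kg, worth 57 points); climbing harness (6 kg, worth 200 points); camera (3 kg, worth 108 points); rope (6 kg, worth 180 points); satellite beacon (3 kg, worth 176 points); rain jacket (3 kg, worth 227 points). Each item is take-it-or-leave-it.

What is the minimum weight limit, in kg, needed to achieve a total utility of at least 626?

11

Look for the lowest-weight combination reaching 626.
Taking sleeping bag + trekking poles + satellite beacon + rain jacket gives 635 (≥ 626) for 11 kg.
No combination under 11 kg hits 626.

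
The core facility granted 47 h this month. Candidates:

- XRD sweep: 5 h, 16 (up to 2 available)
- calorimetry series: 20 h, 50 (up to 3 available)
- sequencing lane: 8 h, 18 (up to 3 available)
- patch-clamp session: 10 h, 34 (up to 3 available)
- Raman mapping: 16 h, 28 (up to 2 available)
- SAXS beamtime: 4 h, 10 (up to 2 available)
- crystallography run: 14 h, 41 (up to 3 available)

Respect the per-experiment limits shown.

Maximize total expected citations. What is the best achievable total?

Density check — patch-clamp session 3.40, XRD sweep 3.20, crystallography run 2.93, calorimetry series 2.50 are the best per h.
The ratio heuristic lands on 2×XRD sweep + 3×patch-clamp session + SAXS beamtime (144) but leaves 3 h idle.
Replace XRD sweep with sequencing lane: the trade gains 2 net, giving 146 at 47 h.
That's the maximum — no swap from here does better than 146.

146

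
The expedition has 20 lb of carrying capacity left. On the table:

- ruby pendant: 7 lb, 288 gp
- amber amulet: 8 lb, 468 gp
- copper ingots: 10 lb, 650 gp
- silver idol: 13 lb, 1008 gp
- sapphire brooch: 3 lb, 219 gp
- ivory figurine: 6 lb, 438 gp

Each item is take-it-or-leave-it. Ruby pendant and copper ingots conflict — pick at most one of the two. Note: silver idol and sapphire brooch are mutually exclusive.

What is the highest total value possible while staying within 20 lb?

Taking silver idol + ivory figurine: 19 lb used, 1446 in value.
An exhaustive check of the 64 subsets confirms 1446.

1446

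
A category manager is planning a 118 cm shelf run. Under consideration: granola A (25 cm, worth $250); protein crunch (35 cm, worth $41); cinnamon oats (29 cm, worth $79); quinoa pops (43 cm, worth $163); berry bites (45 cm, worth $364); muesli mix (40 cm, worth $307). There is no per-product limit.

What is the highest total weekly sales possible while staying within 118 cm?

1057

The ratio heuristic lands on 4×granola A (1000) but leaves 18 cm idle.
Dropping granola A frees 25 cm; slotting in muesli mix (40 cm) lifts the total to 1057 at 115 cm.
Nothing else within 118 cm beats 1057.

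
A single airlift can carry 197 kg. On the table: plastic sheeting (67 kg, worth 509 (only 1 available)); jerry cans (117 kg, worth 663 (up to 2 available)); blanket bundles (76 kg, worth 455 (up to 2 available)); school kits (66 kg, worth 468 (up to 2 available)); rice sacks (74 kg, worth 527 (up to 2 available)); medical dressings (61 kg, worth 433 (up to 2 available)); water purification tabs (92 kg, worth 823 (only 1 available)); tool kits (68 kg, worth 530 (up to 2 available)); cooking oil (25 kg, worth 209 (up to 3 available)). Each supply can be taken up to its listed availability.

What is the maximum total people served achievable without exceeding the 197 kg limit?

Density check — water purification tabs 8.95, cooking oil 8.36, tool kits 7.79 are the best per kg.
Greedy by ratio would take water purification tabs + 3×cooking oil: 167 kg used, total 1450.
Replace 2×cooking oil with tool kits: the trade gains 112 net, giving 1562 at 185 kg.
No other feasible combination exceeds 1562.

1562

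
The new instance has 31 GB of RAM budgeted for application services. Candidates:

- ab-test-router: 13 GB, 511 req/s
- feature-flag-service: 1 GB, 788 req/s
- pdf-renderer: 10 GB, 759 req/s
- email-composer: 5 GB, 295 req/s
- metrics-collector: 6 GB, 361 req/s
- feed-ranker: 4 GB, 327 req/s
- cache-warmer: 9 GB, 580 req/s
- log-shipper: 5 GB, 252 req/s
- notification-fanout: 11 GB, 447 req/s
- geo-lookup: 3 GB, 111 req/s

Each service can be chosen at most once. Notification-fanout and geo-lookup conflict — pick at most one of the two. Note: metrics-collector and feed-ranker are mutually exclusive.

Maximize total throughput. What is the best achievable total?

2783

By throughput per GB: feature-flag-service 788.00, feed-ranker 81.75, pdf-renderer 75.90, cache-warmer 64.44 lead.
Best packing: feature-flag-service + pdf-renderer + email-composer + metrics-collector + cache-warmer — 31 GB, 2783 total.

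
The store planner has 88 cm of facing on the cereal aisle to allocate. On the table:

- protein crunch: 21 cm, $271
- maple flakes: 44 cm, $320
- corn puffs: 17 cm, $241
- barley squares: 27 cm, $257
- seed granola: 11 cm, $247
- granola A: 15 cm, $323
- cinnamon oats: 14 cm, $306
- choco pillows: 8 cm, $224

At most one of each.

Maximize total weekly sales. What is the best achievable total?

1612

Protein crunch + corn puffs + seed granola + granola A + cinnamon oats + choco pillows uses 86 of the 88 cm and totals 1612.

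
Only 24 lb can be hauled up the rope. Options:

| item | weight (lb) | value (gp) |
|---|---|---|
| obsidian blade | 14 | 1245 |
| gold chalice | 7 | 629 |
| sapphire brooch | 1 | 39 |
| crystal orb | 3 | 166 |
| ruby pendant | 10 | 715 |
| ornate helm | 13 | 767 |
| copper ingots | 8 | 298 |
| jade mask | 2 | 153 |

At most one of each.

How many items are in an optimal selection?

The maximum value within 24 lb is 2066.
One optimal bundle: obsidian blade + gold chalice + sapphire brooch + jade mask (24 lb).
Any selection reaching 2066 contains exactly 4 items.

4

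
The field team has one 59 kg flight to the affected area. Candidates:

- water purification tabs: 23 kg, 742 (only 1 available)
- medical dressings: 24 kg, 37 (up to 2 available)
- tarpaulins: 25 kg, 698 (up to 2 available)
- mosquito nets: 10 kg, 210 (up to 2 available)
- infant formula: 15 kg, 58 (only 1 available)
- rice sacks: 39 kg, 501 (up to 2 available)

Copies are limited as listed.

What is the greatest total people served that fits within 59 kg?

Ranking by ratio (people served/kg): water purification tabs 32.26, tarpaulins 27.92, mosquito nets 21.00, rice sacks 12.85.
Best packing: water purification tabs + tarpaulins + mosquito nets — 58 kg, 1650 total.
No other feasible combination exceeds 1650.

1650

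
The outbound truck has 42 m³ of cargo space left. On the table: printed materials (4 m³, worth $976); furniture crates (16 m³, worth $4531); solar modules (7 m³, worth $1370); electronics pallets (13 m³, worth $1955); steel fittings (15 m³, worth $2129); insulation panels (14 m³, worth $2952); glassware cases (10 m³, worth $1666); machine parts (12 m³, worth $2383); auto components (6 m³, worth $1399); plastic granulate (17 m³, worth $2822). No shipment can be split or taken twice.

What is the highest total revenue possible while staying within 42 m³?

9866

Filling by ratio: printed materials + furniture crates + insulation panels + auto components for 9858, with 2 m³ left unused.
Dropping printed materials and auto components frees 10 m³; slotting in machine parts (12 m³) lifts the total to 9866 at 42 m³.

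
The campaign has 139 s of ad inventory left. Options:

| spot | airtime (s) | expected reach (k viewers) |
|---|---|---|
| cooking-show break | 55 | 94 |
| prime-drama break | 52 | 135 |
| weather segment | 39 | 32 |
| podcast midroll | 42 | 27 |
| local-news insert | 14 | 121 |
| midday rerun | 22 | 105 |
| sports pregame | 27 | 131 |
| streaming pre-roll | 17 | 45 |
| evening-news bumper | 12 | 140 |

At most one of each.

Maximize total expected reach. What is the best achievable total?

632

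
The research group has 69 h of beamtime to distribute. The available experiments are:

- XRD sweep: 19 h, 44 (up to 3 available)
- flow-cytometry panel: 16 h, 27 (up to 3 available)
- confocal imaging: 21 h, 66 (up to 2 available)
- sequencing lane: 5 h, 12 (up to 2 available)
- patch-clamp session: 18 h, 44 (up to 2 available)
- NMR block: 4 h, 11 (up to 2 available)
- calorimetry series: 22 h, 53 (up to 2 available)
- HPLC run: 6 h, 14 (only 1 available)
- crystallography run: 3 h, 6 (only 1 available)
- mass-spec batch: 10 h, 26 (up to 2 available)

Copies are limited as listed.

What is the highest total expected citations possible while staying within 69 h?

The ratio heuristic lands on 2×confocal imaging + sequencing lane + 2×NMR block + crystallography run + mass-spec batch (198) but leaves 1 h idle.
The 9 h tied up in sequencing lane and NMR block is better spent on mass-spec batch — total rises to 201 (69 h).
That's the maximum — no swap from here does better than 201.

201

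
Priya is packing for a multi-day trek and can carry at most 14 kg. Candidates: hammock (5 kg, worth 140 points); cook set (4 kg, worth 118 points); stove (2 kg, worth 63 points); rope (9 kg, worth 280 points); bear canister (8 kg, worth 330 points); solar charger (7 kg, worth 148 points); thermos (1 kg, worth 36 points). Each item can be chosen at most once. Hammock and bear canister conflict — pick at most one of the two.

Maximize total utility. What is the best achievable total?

511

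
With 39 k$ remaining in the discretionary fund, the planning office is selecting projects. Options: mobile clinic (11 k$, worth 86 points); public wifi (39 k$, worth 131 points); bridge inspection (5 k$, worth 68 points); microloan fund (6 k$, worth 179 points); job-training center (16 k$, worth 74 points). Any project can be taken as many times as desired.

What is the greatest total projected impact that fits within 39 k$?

1074

The ratio ordering already packs tightly: 6×microloan fund, 36 k$, 1074.
That's the maximum — no swap from here does better than 1074.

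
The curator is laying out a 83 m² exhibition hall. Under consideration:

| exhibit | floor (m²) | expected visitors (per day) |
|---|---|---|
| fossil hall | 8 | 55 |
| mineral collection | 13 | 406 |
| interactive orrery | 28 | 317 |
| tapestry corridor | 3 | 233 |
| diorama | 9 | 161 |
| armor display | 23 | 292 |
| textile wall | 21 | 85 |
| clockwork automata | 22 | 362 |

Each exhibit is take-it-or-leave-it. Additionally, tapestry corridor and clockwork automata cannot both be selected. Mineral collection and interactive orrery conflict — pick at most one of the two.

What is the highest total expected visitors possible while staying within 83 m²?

Taking fossil hall + mineral collection + diorama + armor display + clockwork automata: 75 m² used, 1276 in expected visitors.
The closest alternative, fossil hall + mineral collection + tapestry corridor + diorama + armor display + textile wall, reaches only 1232.

1276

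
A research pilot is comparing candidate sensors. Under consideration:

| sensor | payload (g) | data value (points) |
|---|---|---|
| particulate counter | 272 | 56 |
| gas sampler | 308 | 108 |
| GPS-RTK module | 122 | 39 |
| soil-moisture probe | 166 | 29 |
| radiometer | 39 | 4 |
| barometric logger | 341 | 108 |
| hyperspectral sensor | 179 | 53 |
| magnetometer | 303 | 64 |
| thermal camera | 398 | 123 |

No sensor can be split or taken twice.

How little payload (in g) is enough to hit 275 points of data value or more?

885

Minimise g subject to total data value ≥ 275.
gas sampler + hyperspectral sensor + thermal camera reaches 284 using 885 g.
Below 885 g the best achievable stays under 275.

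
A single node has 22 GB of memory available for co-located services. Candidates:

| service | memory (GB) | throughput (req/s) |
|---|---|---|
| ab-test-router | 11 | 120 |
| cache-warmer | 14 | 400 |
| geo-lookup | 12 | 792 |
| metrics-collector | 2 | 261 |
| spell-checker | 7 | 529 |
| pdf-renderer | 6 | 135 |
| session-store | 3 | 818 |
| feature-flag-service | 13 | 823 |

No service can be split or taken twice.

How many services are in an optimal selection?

Optimal total is 2139.
For example geo-lookup + spell-checker + session-store achieves it, using 22 GB.
All optima have 3 services.

3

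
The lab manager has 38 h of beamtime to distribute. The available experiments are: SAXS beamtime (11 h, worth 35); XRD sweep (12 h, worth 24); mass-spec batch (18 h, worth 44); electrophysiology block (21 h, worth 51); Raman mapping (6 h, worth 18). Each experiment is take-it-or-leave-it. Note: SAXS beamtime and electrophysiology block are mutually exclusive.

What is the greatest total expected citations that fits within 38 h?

97

The ratio ordering already packs tightly: SAXS beamtime + mass-spec batch + Raman mapping, 35 h, 97.
The spare 3 h is too small for any remaining experiment, and no feasible exchange beats 97.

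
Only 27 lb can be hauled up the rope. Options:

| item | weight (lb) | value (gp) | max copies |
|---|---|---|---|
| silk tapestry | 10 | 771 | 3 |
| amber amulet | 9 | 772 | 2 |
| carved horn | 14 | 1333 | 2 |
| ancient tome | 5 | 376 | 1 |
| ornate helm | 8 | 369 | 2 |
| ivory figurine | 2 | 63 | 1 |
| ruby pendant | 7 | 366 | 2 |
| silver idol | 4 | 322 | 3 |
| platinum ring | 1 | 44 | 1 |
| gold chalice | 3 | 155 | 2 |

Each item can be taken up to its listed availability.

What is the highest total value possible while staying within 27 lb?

Taking amber amulet + carved horn + silver idol: 27 lb used, 2427 in value.

2427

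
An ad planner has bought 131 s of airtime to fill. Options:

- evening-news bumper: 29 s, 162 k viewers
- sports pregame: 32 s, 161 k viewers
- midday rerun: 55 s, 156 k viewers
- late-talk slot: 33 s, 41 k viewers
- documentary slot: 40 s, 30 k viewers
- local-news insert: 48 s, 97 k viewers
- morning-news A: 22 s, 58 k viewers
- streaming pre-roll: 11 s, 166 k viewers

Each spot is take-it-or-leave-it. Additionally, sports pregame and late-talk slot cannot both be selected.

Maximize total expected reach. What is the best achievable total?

645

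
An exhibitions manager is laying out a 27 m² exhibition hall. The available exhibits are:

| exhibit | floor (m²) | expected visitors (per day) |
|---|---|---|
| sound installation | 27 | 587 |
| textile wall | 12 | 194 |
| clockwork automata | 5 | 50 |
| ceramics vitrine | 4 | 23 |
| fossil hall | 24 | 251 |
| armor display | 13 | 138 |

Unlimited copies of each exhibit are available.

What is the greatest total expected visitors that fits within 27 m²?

The ratio ordering already packs tightly: sound installation, 27 m², 587.
Nothing else within 27 m² beats 587.

587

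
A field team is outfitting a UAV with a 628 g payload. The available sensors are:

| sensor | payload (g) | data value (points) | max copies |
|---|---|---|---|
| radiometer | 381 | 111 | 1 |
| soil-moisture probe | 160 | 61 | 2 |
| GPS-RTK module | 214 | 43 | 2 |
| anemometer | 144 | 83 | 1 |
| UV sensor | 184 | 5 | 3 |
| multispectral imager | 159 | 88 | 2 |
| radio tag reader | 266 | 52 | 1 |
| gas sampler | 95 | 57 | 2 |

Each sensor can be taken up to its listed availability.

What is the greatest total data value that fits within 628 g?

320

The ratio heuristic lands on anemometer + multispectral imager + 2×gas sampler (285) but leaves 135 g idle.
The 190 g tied up in 2×gas sampler is better spent on soil-moisture probe + multispectral imager — total rises to 320 (622 g).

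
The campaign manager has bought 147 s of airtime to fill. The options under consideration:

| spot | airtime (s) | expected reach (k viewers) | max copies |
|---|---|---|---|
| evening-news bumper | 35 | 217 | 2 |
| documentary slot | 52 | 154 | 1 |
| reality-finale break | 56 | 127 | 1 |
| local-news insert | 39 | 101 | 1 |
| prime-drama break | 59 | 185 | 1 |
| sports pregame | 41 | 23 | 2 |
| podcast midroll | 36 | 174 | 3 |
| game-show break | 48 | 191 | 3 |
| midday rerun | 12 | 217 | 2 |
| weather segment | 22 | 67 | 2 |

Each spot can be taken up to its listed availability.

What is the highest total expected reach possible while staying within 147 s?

By expected reach per s: midday rerun 18.08, evening-news bumper 6.20, podcast midroll 4.83, game-show break 3.98 lead.
The ratio heuristic lands on 2×evening-news bumper + podcast midroll + 2×midday rerun (1042) but leaves 17 s idle.
Dropping podcast midroll frees 36 s; slotting in game-show break (48 s) lifts the total to 1059 at 142 s.
Nothing else within 147 s beats 1059.

1059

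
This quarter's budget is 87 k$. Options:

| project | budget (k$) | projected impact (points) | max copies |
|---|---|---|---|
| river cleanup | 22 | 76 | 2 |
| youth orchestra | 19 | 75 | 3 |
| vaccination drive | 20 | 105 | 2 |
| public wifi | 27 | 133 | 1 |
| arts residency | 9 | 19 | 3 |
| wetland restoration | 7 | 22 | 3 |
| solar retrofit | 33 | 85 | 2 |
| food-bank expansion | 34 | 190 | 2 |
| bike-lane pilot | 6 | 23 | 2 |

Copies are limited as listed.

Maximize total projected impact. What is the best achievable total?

455

Youth orchestra + 2×food-bank expansion uses 87 of the 87 k$ and totals 455.
That's the maximum — no swap from here does better than 455.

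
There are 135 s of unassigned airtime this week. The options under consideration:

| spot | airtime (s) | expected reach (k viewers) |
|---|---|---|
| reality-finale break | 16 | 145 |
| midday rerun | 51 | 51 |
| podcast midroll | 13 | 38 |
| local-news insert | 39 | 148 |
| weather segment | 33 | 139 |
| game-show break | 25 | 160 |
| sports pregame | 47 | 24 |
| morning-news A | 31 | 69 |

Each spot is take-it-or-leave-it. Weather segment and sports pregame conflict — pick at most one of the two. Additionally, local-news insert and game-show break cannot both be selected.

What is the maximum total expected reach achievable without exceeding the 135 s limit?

551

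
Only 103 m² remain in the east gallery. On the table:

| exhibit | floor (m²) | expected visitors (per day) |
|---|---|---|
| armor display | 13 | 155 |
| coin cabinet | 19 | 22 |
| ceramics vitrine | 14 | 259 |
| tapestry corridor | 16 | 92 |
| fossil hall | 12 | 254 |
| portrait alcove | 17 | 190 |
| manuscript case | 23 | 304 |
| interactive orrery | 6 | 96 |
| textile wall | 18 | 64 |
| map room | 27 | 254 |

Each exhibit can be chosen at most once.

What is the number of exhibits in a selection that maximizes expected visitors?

Optimal total is 1357.
ceramics vitrine + fossil hall + portrait alcove + manuscript case + interactive orrery + map room hits 1357 at 99 m².
Any selection reaching 1357 contains exactly 6 exhibits.

6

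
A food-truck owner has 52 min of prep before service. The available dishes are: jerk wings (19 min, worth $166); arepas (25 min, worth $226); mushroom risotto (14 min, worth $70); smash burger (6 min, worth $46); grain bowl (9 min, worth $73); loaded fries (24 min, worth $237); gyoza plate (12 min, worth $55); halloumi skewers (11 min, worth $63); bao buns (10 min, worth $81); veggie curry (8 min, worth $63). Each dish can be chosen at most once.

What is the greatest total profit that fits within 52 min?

Ranking by ratio (profit/min): loaded fries 9.88, arepas 9.04, jerk wings 8.74.
Filling by ratio: arepas + loaded fries for 463, with 3 min left unused.
The 25 min tied up in arepas is better spent on jerk wings + grain bowl — total rises to 476 (52 min).

476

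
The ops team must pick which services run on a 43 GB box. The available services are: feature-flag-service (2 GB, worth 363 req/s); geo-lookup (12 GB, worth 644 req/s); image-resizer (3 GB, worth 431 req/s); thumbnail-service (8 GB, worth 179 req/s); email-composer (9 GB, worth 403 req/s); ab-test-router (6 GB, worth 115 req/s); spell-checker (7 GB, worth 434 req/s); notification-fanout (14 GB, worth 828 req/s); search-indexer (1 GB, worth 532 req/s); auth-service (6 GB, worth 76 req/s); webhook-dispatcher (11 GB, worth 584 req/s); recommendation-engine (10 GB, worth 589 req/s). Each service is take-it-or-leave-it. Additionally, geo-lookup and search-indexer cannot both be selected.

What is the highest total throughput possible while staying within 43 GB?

3336

A density-first pass picks feature-flag-service + image-resizer + ab-test-router + spell-checker + notification-fanout + search-indexer + recommendation-engine — 3292 at 43 GB.
Dropping ab-test-router and notification-fanout frees 20 GB; slotting in email-composer + webhook-dispatcher (20 GB) lifts the total to 3336 at 43 GB.
Runner-up feature-flag-service + image-resizer + notification-fanout + search-indexer + webhook-dispatcher + recommendation-engine tops out at 3327.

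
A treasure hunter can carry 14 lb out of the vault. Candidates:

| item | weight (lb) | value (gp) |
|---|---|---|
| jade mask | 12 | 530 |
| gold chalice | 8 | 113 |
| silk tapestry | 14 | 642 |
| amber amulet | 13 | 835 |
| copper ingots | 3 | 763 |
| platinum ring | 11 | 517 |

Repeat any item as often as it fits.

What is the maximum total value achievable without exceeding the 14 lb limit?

The ratio ordering already packs tightly: 4×copper ingots, 12 lb, 3052.
Nothing else within 14 lb beats 3052.

3052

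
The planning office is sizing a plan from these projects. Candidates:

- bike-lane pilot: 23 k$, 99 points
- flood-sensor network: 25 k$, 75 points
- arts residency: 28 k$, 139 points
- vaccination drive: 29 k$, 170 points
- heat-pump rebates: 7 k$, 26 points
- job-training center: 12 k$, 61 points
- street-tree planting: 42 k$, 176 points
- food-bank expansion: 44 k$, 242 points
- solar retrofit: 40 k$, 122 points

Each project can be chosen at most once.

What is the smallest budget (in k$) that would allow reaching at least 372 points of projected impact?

Minimise k$ subject to total projected impact ≥ 372.
arts residency + food-bank expansion: 381 projected impact at 72 k$.
Below 72 k$ the best achievable stays under 372.

72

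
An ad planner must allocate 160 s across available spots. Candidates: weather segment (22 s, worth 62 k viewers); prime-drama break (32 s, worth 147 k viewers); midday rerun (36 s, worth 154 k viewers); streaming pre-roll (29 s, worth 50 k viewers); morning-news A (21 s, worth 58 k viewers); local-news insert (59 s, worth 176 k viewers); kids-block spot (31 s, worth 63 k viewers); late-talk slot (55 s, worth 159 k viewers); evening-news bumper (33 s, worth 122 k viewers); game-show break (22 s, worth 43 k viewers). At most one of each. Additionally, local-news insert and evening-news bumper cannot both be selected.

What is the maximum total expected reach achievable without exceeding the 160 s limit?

Best packing: prime-drama break + midday rerun + late-talk slot + evening-news bumper — 156 s, 582 total.

582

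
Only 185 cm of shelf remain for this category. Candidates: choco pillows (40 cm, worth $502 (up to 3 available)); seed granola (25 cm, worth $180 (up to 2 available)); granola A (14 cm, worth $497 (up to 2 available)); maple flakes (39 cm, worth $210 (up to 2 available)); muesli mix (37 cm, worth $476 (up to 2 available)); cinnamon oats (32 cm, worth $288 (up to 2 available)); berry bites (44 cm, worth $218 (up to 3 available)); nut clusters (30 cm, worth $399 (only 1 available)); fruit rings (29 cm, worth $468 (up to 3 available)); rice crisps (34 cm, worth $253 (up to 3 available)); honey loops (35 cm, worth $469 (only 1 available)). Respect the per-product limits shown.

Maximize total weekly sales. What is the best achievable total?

Ranking by ratio (weekly sales/cm): granola A 35.50, fruit rings 16.14, honey loops 13.40.
Greedy by ratio would take 2×granola A + nut clusters + 3×fruit rings + honey loops: 180 cm used, total 3266.
The 35 cm tied up in honey loops is better spent on choco pillows — total rises to 3299 (185 cm).

3299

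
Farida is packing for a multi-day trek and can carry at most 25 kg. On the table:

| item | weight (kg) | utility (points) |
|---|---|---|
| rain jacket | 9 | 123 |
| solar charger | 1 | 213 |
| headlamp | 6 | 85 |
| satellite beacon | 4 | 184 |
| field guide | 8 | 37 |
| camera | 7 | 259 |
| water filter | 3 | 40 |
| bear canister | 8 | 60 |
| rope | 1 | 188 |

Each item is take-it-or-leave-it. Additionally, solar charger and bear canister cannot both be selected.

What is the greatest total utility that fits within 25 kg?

1007

Taking the top-ratio items first gives solar charger + headlamp + satellite beacon + camera + water filter + rope for 969 (22 kg).
Dropping headlamp frees 6 kg; slotting in rain jacket (9 kg) lifts the total to 1007 at 25 kg.
Next best is solar charger + headlamp + satellite beacon + camera + water filter + rope at 969 (22 kg) — short by 38.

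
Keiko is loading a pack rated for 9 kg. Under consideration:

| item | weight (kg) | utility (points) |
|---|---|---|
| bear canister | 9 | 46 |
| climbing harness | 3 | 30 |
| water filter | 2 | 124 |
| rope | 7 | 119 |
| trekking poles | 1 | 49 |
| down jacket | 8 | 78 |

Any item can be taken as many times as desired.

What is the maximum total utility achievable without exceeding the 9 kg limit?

545

Ranking by ratio (utility/kg): water filter 62.00, trekking poles 49.00, rope 17.00, climbing harness 10.00.
Taking 4×water filter + trekking poles: 9 kg used, 545 in utility.
Every other selection either busts 9 kg or fails to beat 545.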